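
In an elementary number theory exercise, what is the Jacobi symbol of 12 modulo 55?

(12 / 55)
  = (3 / 55)    [55 ≡ 7 mod 8 ⇒ (2 / 55)^2 = +1]
  = -(55 / 3)    [QR: both ≡ 3 mod 4, sign flips]
  = -(1 / 3)    [55 ≡ 1 mod 3]
  = -1    [(1 / 3) = 1]

-1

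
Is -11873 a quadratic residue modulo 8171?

no

Reduce the numerator: -11873 ≡ 4469 (mod 8171), so (-11873/8171) = (4469/8171).
4469 ≡ 1 (mod 4), so quadratic reciprocity gives (4469/8171) = (8171/4469). Reduce: 8171 ≡ 3702 (mod 4469). Now have (3702/4469).
Factor out 2: 3702 = 2·1851. Since 4469 ≡ 5 (mod 8), (2/4469) = -1. Now have -(1851/4469).
4469 ≡ 1 (mod 4), so quadratic reciprocity gives (1851/4469) = (4469/1851). Reduce: 4469 ≡ 767 (mod 1851). Now have -(767/1851).
Both 767 ≡ 3 and 1851 ≡ 3 (mod 4), so reciprocity gives (767/1851) = -(1851/767). Reduce: 1851 ≡ 317 (mod 767). Now have (317/767).
317 ≡ 1 (mod 4), so quadratic reciprocity gives (317/767) = (767/317). Reduce: 767 ≡ 133 (mod 317). Now have (133/317).
133 ≡ 1 (mod 4), so quadratic reciprocity gives (133/317) = (317/133). Reduce: 317 ≡ 51 (mod 133). Now have (51/133).
133 ≡ 1 (mod 4), so quadratic reciprocity gives (51/133) = (133/51). Reduce: 133 ≡ 31 (mod 51). Now have (31/51).
Both 31 ≡ 3 and 51 ≡ 3 (mod 4), so reciprocity gives (31/51) = -(51/31). Reduce: 51 ≡ 20 (mod 31). Now have -(20/31).
Factor out 2: 20 = 2^2·5. Since 31 ≡ 7 (mod 8), (2/31) = +1, and (2/31)^2 = +1. Now have -(5/31).
5 ≡ 1 (mod 4), so quadratic reciprocity gives (5/31) = (31/5). Reduce: 31 ≡ 1 (mod 5). Now have -(1/5).
(1/5) = 1. Collecting the sign factors: -1.
The Legendre symbol is -1, so x^2 ≡ -11873 (mod 8171) has no solution.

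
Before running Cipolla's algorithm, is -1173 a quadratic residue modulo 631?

yes

Pull out -1: (-1173|631) = (-1|631)·(1173|631). Since 631 ≡ 3 (mod 4), (-1|631) = -1. Now have -(1173|631).
Reduce the numerator: 1173 ≡ 542 (mod 631), so (1173|631) = (542|631).
Factor out 2: 542 = 2·271. Since 631 ≡ 7 (mod 8), (2|631) = +1. Now have -(271|631).
Both 271 ≡ 3 and 631 ≡ 3 (mod 4), so reciprocity gives (271|631) = -(631|271). Reduce: 631 ≡ 89 (mod 271). Now have (89|271).
89 ≡ 1 (mod 4), so quadratic reciprocity gives (89|271) = (271|89). Reduce: 271 ≡ 4 (mod 89). Now have (4|89).
Factor out 2: 4 = 2^2. Since 89 ≡ 1 (mod 8), (2|89) = +1, and (2|89)^2 = +1. Now have (1|89).
(1|89) = 1. Collecting the sign factors: 1.
(-1173|631) = 1, and 631 is prime, so -1173 is a quadratic residue mod 631.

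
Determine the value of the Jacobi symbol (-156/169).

(-156/169)
  = (13/169)    [-156 ≡ 13 mod 169]
  = (169/13)    [QR: 13 ≡ 1 mod 4, sign kept]
  = (0/13)    [169 ≡ 0 mod 13]
  = 0    [numerator 0, gcd > 1]

0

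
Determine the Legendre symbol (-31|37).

-1

Pull out -1: (-31|37) = (-1|37)·(31|37). Since 37 ≡ 1 (mod 4), (-1|37) = +1. Now have (31|37).
37 ≡ 1 (mod 4), so quadratic reciprocity gives (31|37) = (37|31). Reduce: 37 ≡ 6 (mod 31). Now have (6|31).
Factor out 2: 6 = 2·3. Since 31 ≡ 7 (mod 8), (2|31) = +1. Now have (3|31).
Both 3 ≡ 3 and 31 ≡ 3 (mod 4), so reciprocity gives (3|31) = -(31|3). Reduce: 31 ≡ 1 (mod 3). Now have -(1|3).
(1|3) = 1. Collecting the sign factors: -1.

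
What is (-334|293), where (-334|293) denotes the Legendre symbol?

(-334|293)
  = (252|293)    [-334 ≡ 252 mod 293]
  = (63|293)    [293 ≡ 5 mod 8 ⇒ (2|293)^2 = +1]
  = (293|63)    [QR: 293 ≡ 1 mod 4, sign kept]
  = (41|63)    [293 ≡ 41 mod 63]
  = (63|41)    [QR: 41 ≡ 1 mod 4, sign kept]
  = (22|41)    [63 ≡ 22 mod 41]
  = (11|41)    [41 ≡ 1 mod 8 ⇒ (2|41) = +1]
  = (41|11)    [QR: 41 ≡ 1 mod 4, sign kept]
  = (8|11)    [41 ≡ 8 mod 11]
  = -(1|11)    [11 ≡ 3 mod 8 ⇒ (2|11)^3 = -1]
  = -1    [(1|11) = 1]

-1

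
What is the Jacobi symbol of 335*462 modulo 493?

-1

By multiplicativity, (335·462/493) = (335/493)·(462/493).
First factor (335/493):
493 ≡ 1 (mod 4), so quadratic reciprocity gives (335/493) = (493/335). Reduce: 493 ≡ 158 (mod 335). Now have (158/335).
Factor out 2: 158 = 2·79. Since 335 ≡ 7 (mod 8), (2/335) = +1. Now have (79/335).
Both 79 ≡ 3 and 335 ≡ 3 (mod 4), so reciprocity gives (79/335) = -(335/79). Reduce: 335 ≡ 19 (mod 79). Now have -(19/79).
Both 19 ≡ 3 and 79 ≡ 3 (mod 4), so reciprocity gives (19/79) = -(79/19). Reduce: 79 ≡ 3 (mod 19). Now have (3/19).
Both 3 ≡ 3 and 19 ≡ 3 (mod 4), so reciprocity gives (3/19) = -(19/3). Reduce: 19 ≡ 1 (mod 3). Now have -(1/3).
(1/3) = 1. Collecting the sign factors: -1.
Second factor (462/493):
Factor out 2: 462 = 2·231. Since 493 ≡ 5 (mod 8), (2/493) = -1. Now have -(231/493).
493 ≡ 1 (mod 4), so quadratic reciprocity gives (231/493) = (493/231). Reduce: 493 ≡ 31 (mod 231). Now have -(31/231).
Both 31 ≡ 3 and 231 ≡ 3 (mod 4), so reciprocity gives (31/231) = -(231/31). Reduce: 231 ≡ 14 (mod 31). Now have (14/31).
Factor out 2: 14 = 2·7. Since 31 ≡ 7 (mod 8), (2/31) = +1. Now have (7/31).
Both 7 ≡ 3 and 31 ≡ 3 (mod 4), so reciprocity gives (7/31) = -(31/7). Reduce: 31 ≡ 3 (mod 7). Now have -(3/7).
Both 3 ≡ 3 and 7 ≡ 3 (mod 4), so reciprocity gives (3/7) = -(7/3). Reduce: 7 ≡ 1 (mod 3). Now have (1/3).
(1/3) = 1. Collecting the sign factors: 1.
Product: (-1)·(1) = -1.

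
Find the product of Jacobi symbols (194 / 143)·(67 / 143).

1

By multiplicativity, (194·67 / 143) = (194 / 143)·(67 / 143).
First factor (194 / 143):
Reduce the numerator: 194 ≡ 51 (mod 143), so (194 / 143) = (51 / 143).
Both 51 ≡ 3 and 143 ≡ 3 (mod 4), so reciprocity gives (51 / 143) = -(143 / 51). Reduce: 143 ≡ 41 (mod 51). Now have -(41 / 51).
41 ≡ 1 (mod 4), so quadratic reciprocity gives (41 / 51) = (51 / 41). Reduce: 51 ≡ 10 (mod 41). Now have -(10 / 41).
Factor out 2: 10 = 2·5. Since 41 ≡ 1 (mod 8), (2 / 41) = +1. Now have -(5 / 41).
5 ≡ 1 (mod 4), so quadratic reciprocity gives (5 / 41) = (41 / 5). Reduce: 41 ≡ 1 (mod 5). Now have -(1 / 5).
(1 / 5) = 1. Collecting the sign factors: -1.
Second factor (67 / 143):
Both 67 ≡ 3 and 143 ≡ 3 (mod 4), so reciprocity gives (67 / 143) = -(143 / 67). Reduce: 143 ≡ 9 (mod 67). Now have -(9 / 67).
9 ≡ 1 (mod 4), so quadratic reciprocity gives (9 / 67) = (67 / 9). Reduce: 67 ≡ 4 (mod 9). Now have -(4 / 9).
Factor out 2: 4 = 2^2. Since 9 ≡ 1 (mod 8), (2 / 9) = +1, and (2 / 9)^2 = +1. Now have -(1 / 9).
(1 / 9) = 1. Collecting the sign factors: -1.
Product: (-1)·(-1) = 1.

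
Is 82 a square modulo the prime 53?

(82|53)
  = (29|53)    [82 ≡ 29 mod 53]
  = (53|29)    [QR: 29 ≡ 1 mod 4, sign kept]
  = (24|29)    [53 ≡ 24 mod 29]
  = -(3|29)    [29 ≡ 5 mod 8 ⇒ (2|29)^3 = -1]
  = -(29|3)    [QR: 29 ≡ 1 mod 4, sign kept]
  = -(2|3)    [29 ≡ 2 mod 3]
  = (1|3)    [3 ≡ 3 mod 8 ⇒ (2|3) = -1]
  = 1    [(1|3) = 1]
(82|53) = 1, and 53 is prime, so 82 is a quadratic residue mod 53.

yes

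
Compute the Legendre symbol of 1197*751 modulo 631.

-1

By multiplicativity, (1197·751/631) = (1197/631)·(751/631).
First factor (1197/631):
(1197/631)
  = (566/631)    [1197 ≡ 566 mod 631]
  = (283/631)    [631 ≡ 7 mod 8 ⇒ (2/631) = +1]
  = -(631/283)    [QR: both ≡ 3 mod 4, sign flips]
  = -(65/283)    [631 ≡ 65 mod 283]
  = -(283/65)    [QR: 65 ≡ 1 mod 4, sign kept]
  = -(23/65)    [283 ≡ 23 mod 65]
  = -(65/23)    [QR: 65 ≡ 1 mod 4, sign kept]
  = -(19/23)    [65 ≡ 19 mod 23]
  = (23/19)    [QR: both ≡ 3 mod 4, sign flips]
  = (4/19)    [23 ≡ 4 mod 19]
  = (1/19)    [19 ≡ 3 mod 8 ⇒ (2/19)^2 = +1]
  = 1    [(1/19) = 1]
Second factor (751/631):
(751/631)
  = (120/631)    [751 ≡ 120 mod 631]
  = (15/631)    [631 ≡ 7 mod 8 ⇒ (2/631)^3 = +1]
  = -(631/15)    [QR: both ≡ 3 mod 4, sign flips]
  = -(1/15)    [631 ≡ 1 mod 15]
  = -1    [(1/15) = 1]
Product: (1)·(-1) = -1.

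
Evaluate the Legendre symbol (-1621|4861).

Reduce the numerator: -1621 ≡ 3240 (mod 4861), so (-1621|4861) = (3240|4861).
Factor out 2: 3240 = 2^3·405. Since 4861 ≡ 5 (mod 8), (2|4861) = -1, and (2|4861)^3 = -1. Now have -(405|4861).
405 ≡ 1 (mod 4), so quadratic reciprocity gives (405|4861) = (4861|405). Reduce: 4861 ≡ 1 (mod 405). Now have -(1|405).
(1|405) = 1. Collecting the sign factors: -1.

-1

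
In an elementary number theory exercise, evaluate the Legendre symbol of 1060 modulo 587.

-1

(1060|587)
  = (473|587)    [1060 ≡ 473 mod 587]
  = (587|473)    [QR: 473 ≡ 1 mod 4, sign kept]
  = (114|473)    [587 ≡ 114 mod 473]
  = (57|473)    [473 ≡ 1 mod 8 ⇒ (2|473) = +1]
  = (473|57)    [QR: 57 ≡ 1 mod 4, sign kept]
  = (17|57)    [473 ≡ 17 mod 57]
  = (57|17)    [QR: 17 ≡ 1 mod 4, sign kept]
  = (6|17)    [57 ≡ 6 mod 17]
  = (3|17)    [17 ≡ 1 mod 8 ⇒ (2|17) = +1]
  = (17|3)    [QR: 17 ≡ 1 mod 4, sign kept]
  = (2|3)    [17 ≡ 2 mod 3]
  = -(1|3)    [3 ≡ 3 mod 8 ⇒ (2|3) = -1]
  = -1    [(1|3) = 1]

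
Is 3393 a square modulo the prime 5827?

no

(3393/5827)
  = (5827/3393)    [QR: 3393 ≡ 1 mod 4, sign kept]
  = (2434/3393)    [5827 ≡ 2434 mod 3393]
  = (1217/3393)    [3393 ≡ 1 mod 8 ⇒ (2/3393) = +1]
  = (3393/1217)    [QR: 1217 ≡ 1 mod 4, sign kept]
  = (959/1217)    [3393 ≡ 959 mod 1217]
  = (1217/959)    [QR: 1217 ≡ 1 mod 4, sign kept]
  = (258/959)    [1217 ≡ 258 mod 959]
  = (129/959)    [959 ≡ 7 mod 8 ⇒ (2/959) = +1]
  = (959/129)    [QR: 129 ≡ 1 mod 4, sign kept]
  = (56/129)    [959 ≡ 56 mod 129]
  = (7/129)    [129 ≡ 1 mod 8 ⇒ (2/129)^3 = +1]
  = (129/7)    [QR: 129 ≡ 1 mod 4, sign kept]
  = (3/7)    [129 ≡ 3 mod 7]
  = -(7/3)    [QR: both ≡ 3 mod 4, sign flips]
  = -(1/3)    [7 ≡ 1 mod 3]
  = -1    [(1/3) = 1]
The Legendre symbol is -1, so x^2 ≡ 3393 (mod 5827) has no solution.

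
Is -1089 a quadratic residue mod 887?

no

(-1089|887)
  = (685|887)    [-1089 ≡ 685 mod 887]
  = (887|685)    [QR: 685 ≡ 1 mod 4, sign kept]
  = (202|685)    [887 ≡ 202 mod 685]
  = -(101|685)    [685 ≡ 5 mod 8 ⇒ (2|685) = -1]
  = -(685|101)    [QR: 101 ≡ 1 mod 4, sign kept]
  = -(79|101)    [685 ≡ 79 mod 101]
  = -(101|79)    [QR: 101 ≡ 1 mod 4, sign kept]
  = -(22|79)    [101 ≡ 22 mod 79]
  = -(11|79)    [79 ≡ 7 mod 8 ⇒ (2|79) = +1]
  = (79|11)    [QR: both ≡ 3 mod 4, sign flips]
  = (2|11)    [79 ≡ 2 mod 11]
  = -(1|11)    [11 ≡ 3 mod 8 ⇒ (2|11) = -1]
  = -1    [(1|11) = 1]
The Legendre symbol is -1, so x^2 ≡ -1089 (mod 887) has no solution.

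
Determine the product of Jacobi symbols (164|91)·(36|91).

By multiplicativity, (164·36|91) = (164|91)·(36|91).
First factor (164|91):
Reduce the numerator: 164 ≡ 73 (mod 91), so (164|91) = (73|91).
73 ≡ 1 (mod 4), so quadratic reciprocity gives (73|91) = (91|73). Reduce: 91 ≡ 18 (mod 73). Now have (18|73).
Factor out 2: 18 = 2·9. Since 73 ≡ 1 (mod 8), (2|73) = +1. Now have (9|73).
9 ≡ 1 (mod 4), so quadratic reciprocity gives (9|73) = (73|9). Reduce: 73 ≡ 1 (mod 9). Now have (1|9).
(1|9) = 1. Collecting the sign factors: 1.
Second factor (36|91):
Factor out 2: 36 = 2^2·9. Since 91 ≡ 3 (mod 8), (2|91) = -1, and (2|91)^2 = +1. Now have (9|91).
9 ≡ 1 (mod 4), so quadratic reciprocity gives (9|91) = (91|9). Reduce: 91 ≡ 1 (mod 9). Now have (1|9).
(1|9) = 1. Collecting the sign factors: 1.
Product: (1)·(1) = 1.

1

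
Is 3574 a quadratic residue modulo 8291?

Factor out 2: 3574 = 2·1787. Since 8291 ≡ 3 (mod 8), (2/8291) = -1. Now have -(1787/8291).
Both 1787 ≡ 3 and 8291 ≡ 3 (mod 4), so reciprocity gives (1787/8291) = -(8291/1787). Reduce: 8291 ≡ 1143 (mod 1787). Now have (1143/1787).
Both 1143 ≡ 3 and 1787 ≡ 3 (mod 4), so reciprocity gives (1143/1787) = -(1787/1143). Reduce: 1787 ≡ 644 (mod 1143). Now have -(644/1143).
Factor out 2: 644 = 2^2·161. Since 1143 ≡ 7 (mod 8), (2/1143) = +1, and (2/1143)^2 = +1. Now have -(161/1143).
161 ≡ 1 (mod 4), so quadratic reciprocity gives (161/1143) = (1143/161). Reduce: 1143 ≡ 16 (mod 161). Now have -(16/161).
Factor out 2: 16 = 2^4. Since 161 ≡ 1 (mod 8), (2/161) = +1, and (2/161)^4 = +1. Now have -(1/161).
(1/161) = 1. Collecting the sign factors: -1.
The Legendre symbol is -1, so x^2 ≡ 3574 (mod 8291) has no solution.

no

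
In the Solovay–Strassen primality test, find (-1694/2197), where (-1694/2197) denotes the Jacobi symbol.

1

Pull out -1: (-1694/2197) = (-1/2197)·(1694/2197). Since 2197 ≡ 1 (mod 4), (-1/2197) = +1. Now have (1694/2197).
Factor out 2: 1694 = 2·847. Since 2197 ≡ 5 (mod 8), (2/2197) = -1. Now have -(847/2197).
2197 ≡ 1 (mod 4), so quadratic reciprocity gives (847/2197) = (2197/847). Reduce: 2197 ≡ 503 (mod 847). Now have -(503/847).
Both 503 ≡ 3 and 847 ≡ 3 (mod 4), so reciprocity gives (503/847) = -(847/503). Reduce: 847 ≡ 344 (mod 503). Now have (344/503).
Factor out 2: 344 = 2^3·43. Since 503 ≡ 7 (mod 8), (2/503) = +1, and (2/503)^3 = +1. Now have (43/503).
Both 43 ≡ 3 and 503 ≡ 3 (mod 4), so reciprocity gives (43/503) = -(503/43). Reduce: 503 ≡ 30 (mod 43). Now have -(30/43).
Factor out 2: 30 = 2·15. Since 43 ≡ 3 (mod 8), (2/43) = -1. Now have (15/43).
Both 15 ≡ 3 and 43 ≡ 3 (mod 4), so reciprocity gives (15/43) = -(43/15). Reduce: 43 ≡ 13 (mod 15). Now have -(13/15).
13 ≡ 1 (mod 4), so quadratic reciprocity gives (13/15) = (15/13). Reduce: 15 ≡ 2 (mod 13). Now have -(2/13).
Factor out 2: 2 = 2. Since 13 ≡ 5 (mod 8), (2/13) = -1. Now have (1/13).
(1/13) = 1. Collecting the sign factors: 1.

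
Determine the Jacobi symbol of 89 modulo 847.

-1

89 ≡ 1 (mod 4), so quadratic reciprocity gives (89|847) = (847|89). Reduce: 847 ≡ 46 (mod 89). Now have (46|89).
Factor out 2: 46 = 2·23. Since 89 ≡ 1 (mod 8), (2|89) = +1. Now have (23|89).
89 ≡ 1 (mod 4), so quadratic reciprocity gives (23|89) = (89|23). Reduce: 89 ≡ 20 (mod 23). Now have (20|23).
Factor out 2: 20 = 2^2·5. Since 23 ≡ 7 (mod 8), (2|23) = +1, and (2|23)^2 = +1. Now have (5|23).
5 ≡ 1 (mod 4), so quadratic reciprocity gives (5|23) = (23|5). Reduce: 23 ≡ 3 (mod 5). Now have (3|5).
5 ≡ 1 (mod 4), so quadratic reciprocity gives (3|5) = (5|3). Reduce: 5 ≡ 2 (mod 3). Now have (2|3).
Factor out 2: 2 = 2. Since 3 ≡ 3 (mod 8), (2|3) = -1. Now have -(1|3).
(1|3) = 1. Collecting the sign factors: -1.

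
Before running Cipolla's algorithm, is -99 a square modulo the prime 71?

yes

(-99/71)
  = (43/71)    [-99 ≡ 43 mod 71]
  = -(71/43)    [QR: both ≡ 3 mod 4, sign flips]
  = -(28/43)    [71 ≡ 28 mod 43]
  = -(7/43)    [43 ≡ 3 mod 8 ⇒ (2/43)^2 = +1]
  = (43/7)    [QR: both ≡ 3 mod 4, sign flips]
  = (1/7)    [43 ≡ 1 mod 7]
  = 1    [(1/7) = 1]
The Legendre symbol is 1, so x^2 ≡ -99 (mod 71) has solution.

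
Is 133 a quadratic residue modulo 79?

no

Reduce the numerator: 133 ≡ 54 (mod 79), so (133/79) = (54/79).
Factor out 2: 54 = 2·27. Since 79 ≡ 7 (mod 8), (2/79) = +1. Now have (27/79).
Both 27 ≡ 3 and 79 ≡ 3 (mod 4), so reciprocity gives (27/79) = -(79/27). Reduce: 79 ≡ 25 (mod 27). Now have -(25/27).
25 ≡ 1 (mod 4), so quadratic reciprocity gives (25/27) = (27/25). Reduce: 27 ≡ 2 (mod 25). Now have -(2/25).
Factor out 2: 2 = 2. Since 25 ≡ 1 (mod 8), (2/25) = +1. Now have -(1/25).
(1/25) = 1. Collecting the sign factors: -1.
The Legendre symbol is -1, so x^2 ≡ 133 (mod 79) has no solution.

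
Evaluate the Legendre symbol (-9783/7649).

(-9783/7649)
  = (5515/7649)    [-9783 ≡ 5515 mod 7649]
  = (7649/5515)    [QR: 7649 ≡ 1 mod 4, sign kept]
  = (2134/5515)    [7649 ≡ 2134 mod 5515]
  = -(1067/5515)    [5515 ≡ 3 mod 8 ⇒ (2/5515) = -1]
  = (5515/1067)    [QR: both ≡ 3 mod 4, sign flips]
  = (180/1067)    [5515 ≡ 180 mod 1067]
  = (45/1067)    [1067 ≡ 3 mod 8 ⇒ (2/1067)^2 = +1]
  = (1067/45)    [QR: 45 ≡ 1 mod 4, sign kept]
  = (32/45)    [1067 ≡ 32 mod 45]
  = -(1/45)    [45 ≡ 5 mod 8 ⇒ (2/45)^5 = -1]
  = -1    [(1/45) = 1]

-1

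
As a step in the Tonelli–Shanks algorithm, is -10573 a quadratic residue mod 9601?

(-10573/9601)
  = (10573/9601)    [9601 ≡ 1 mod 4 ⇒ (-1/9601) = +1]
  = (972/9601)    [10573 ≡ 972 mod 9601]
  = (243/9601)    [9601 ≡ 1 mod 8 ⇒ (2/9601)^2 = +1]
  = (9601/243)    [QR: 9601 ≡ 1 mod 4, sign kept]
  = (124/243)    [9601 ≡ 124 mod 243]
  = (31/243)    [243 ≡ 3 mod 8 ⇒ (2/243)^2 = +1]
  = -(243/31)    [QR: both ≡ 3 mod 4, sign flips]
  = -(26/31)    [243 ≡ 26 mod 31]
  = -(13/31)    [31 ≡ 7 mod 8 ⇒ (2/31) = +1]
  = -(31/13)    [QR: 13 ≡ 1 mod 4, sign kept]
  = -(5/13)    [31 ≡ 5 mod 13]
  = -(13/5)    [QR: 5 ≡ 1 mod 4, sign kept]
  = -(3/5)    [13 ≡ 3 mod 5]
  = -(5/3)    [QR: 5 ≡ 1 mod 4, sign kept]
  = -(2/3)    [5 ≡ 2 mod 3]
  = (1/3)    [3 ≡ 3 mod 8 ⇒ (2/3) = -1]
  = 1    [(1/3) = 1]
The Legendre symbol is 1, so x^2 ≡ -10573 (mod 9601) has solution.

yes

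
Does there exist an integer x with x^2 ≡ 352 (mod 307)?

no

Reduce the numerator: 352 ≡ 45 (mod 307), so (352/307) = (45/307).
45 ≡ 1 (mod 4), so quadratic reciprocity gives (45/307) = (307/45). Reduce: 307 ≡ 37 (mod 45). Now have (37/45).
37 ≡ 1 (mod 4), so quadratic reciprocity gives (37/45) = (45/37). Reduce: 45 ≡ 8 (mod 37). Now have (8/37).
Factor out 2: 8 = 2^3. Since 37 ≡ 5 (mod 8), (2/37) = -1, and (2/37)^3 = -1. Now have -(1/37).
(1/37) = 1. Collecting the sign factors: -1.
The Legendre symbol is -1, so x^2 ≡ 352 (mod 307) has no solution.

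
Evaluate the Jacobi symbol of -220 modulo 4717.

Pull out -1: (-220/4717) = (-1/4717)·(220/4717). Since 4717 ≡ 1 (mod 4), (-1/4717) = +1. Now have (220/4717).
Factor out 2: 220 = 2^2·55. Since 4717 ≡ 5 (mod 8), (2/4717) = -1, and (2/4717)^2 = +1. Now have (55/4717).
4717 ≡ 1 (mod 4), so quadratic reciprocity gives (55/4717) = (4717/55). Reduce: 4717 ≡ 42 (mod 55). Now have (42/55).
Factor out 2: 42 = 2·21. Since 55 ≡ 7 (mod 8), (2/55) = +1. Now have (21/55).
21 ≡ 1 (mod 4), so quadratic reciprocity gives (21/55) = (55/21). Reduce: 55 ≡ 13 (mod 21). Now have (13/21).
13 ≡ 1 (mod 4), so quadratic reciprocity gives (13/21) = (21/13). Reduce: 21 ≡ 8 (mod 13). Now have (8/13).
Factor out 2: 8 = 2^3. Since 13 ≡ 5 (mod 8), (2/13) = -1, and (2/13)^3 = -1. Now have -(1/13).
(1/13) = 1. Collecting the sign factors: -1.

-1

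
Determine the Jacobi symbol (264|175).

(264|175)
  = (89|175)    [264 ≡ 89 mod 175]
  = (175|89)    [QR: 89 ≡ 1 mod 4, sign kept]
  = (86|89)    [175 ≡ 86 mod 89]
  = (43|89)    [89 ≡ 1 mod 8 ⇒ (2|89) = +1]
  = (89|43)    [QR: 89 ≡ 1 mod 4, sign kept]
  = (3|43)    [89 ≡ 3 mod 43]
  = -(43|3)    [QR: both ≡ 3 mod 4, sign flips]
  = -(1|3)    [43 ≡ 1 mod 3]
  = -1    [(1|3) = 1]

-1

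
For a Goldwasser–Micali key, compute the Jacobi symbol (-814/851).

Reduce the numerator: -814 ≡ 37 (mod 851), so (-814/851) = (37/851).
37 ≡ 1 (mod 4), so quadratic reciprocity gives (37/851) = (851/37). Reduce: 851 ≡ 0 (mod 37). Now have (0/37).
The numerator is now 0 with denominator 37 > 1: the symbol is 0.

0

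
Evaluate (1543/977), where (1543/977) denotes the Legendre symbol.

-1

(1543/977)
  = (566/977)    [1543 ≡ 566 mod 977]
  = (283/977)    [977 ≡ 1 mod 8 ⇒ (2/977) = +1]
  = (977/283)    [QR: 977 ≡ 1 mod 4, sign kept]
  = (128/283)    [977 ≡ 128 mod 283]
  = -(1/283)    [283 ≡ 3 mod 8 ⇒ (2/283)^7 = -1]
  = -1    [(1/283) = 1]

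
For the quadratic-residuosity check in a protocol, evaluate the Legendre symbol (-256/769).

1

(-256/769)
  = (513/769)    [-256 ≡ 513 mod 769]
  = (769/513)    [QR: 513 ≡ 1 mod 4, sign kept]
  = (256/513)    [769 ≡ 256 mod 513]
  = (1/513)    [513 ≡ 1 mod 8 ⇒ (2/513)^8 = +1]
  = 1    [(1/513) = 1]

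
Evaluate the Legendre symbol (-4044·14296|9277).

By multiplicativity, (-4044·14296|9277) = (-4044|9277)·(14296|9277).
First factor (-4044|9277):
(-4044|9277)
  = (5233|9277)    [-4044 ≡ 5233 mod 9277]
  = (9277|5233)    [QR: 5233 ≡ 1 mod 4, sign kept]
  = (4044|5233)    [9277 ≡ 4044 mod 5233]
  = (1011|5233)    [5233 ≡ 1 mod 8 ⇒ (2|5233)^2 = +1]
  = (5233|1011)    [QR: 5233 ≡ 1 mod 4, sign kept]
  = (178|1011)    [5233 ≡ 178 mod 1011]
  = -(89|1011)    [1011 ≡ 3 mod 8 ⇒ (2|1011) = -1]
  = -(1011|89)    [QR: 89 ≡ 1 mod 4, sign kept]
  = -(32|89)    [1011 ≡ 32 mod 89]
  = -(1|89)    [89 ≡ 1 mod 8 ⇒ (2|89)^5 = +1]
  = -1    [(1|89) = 1]
Second factor (14296|9277):
(14296|9277)
  = (5019|9277)    [14296 ≡ 5019 mod 9277]
  = (9277|5019)    [QR: 9277 ≡ 1 mod 4, sign kept]
  = (4258|5019)    [9277 ≡ 4258 mod 5019]
  = -(2129|5019)    [5019 ≡ 3 mod 8 ⇒ (2|5019) = -1]
  = -(5019|2129)    [QR: 2129 ≡ 1 mod 4, sign kept]
  = -(761|2129)    [5019 ≡ 761 mod 2129]
  = -(2129|761)    [QR: 761 ≡ 1 mod 4, sign kept]
  = -(607|761)    [2129 ≡ 607 mod 761]
  = -(761|607)    [QR: 761 ≡ 1 mod 4, sign kept]
  = -(154|607)    [761 ≡ 154 mod 607]
  = -(77|607)    [607 ≡ 7 mod 8 ⇒ (2|607) = +1]
  = -(607|77)    [QR: 77 ≡ 1 mod 4, sign kept]
  = -(68|77)    [607 ≡ 68 mod 77]
  = -(17|77)    [77 ≡ 5 mod 8 ⇒ (2|77)^2 = +1]
  = -(77|17)    [QR: 17 ≡ 1 mod 4, sign kept]
  = -(9|17)    [77 ≡ 9 mod 17]
  = -(17|9)    [QR: 9 ≡ 1 mod 4, sign kept]
  = -(8|9)    [17 ≡ 8 mod 9]
  = -(1|9)    [9 ≡ 1 mod 8 ⇒ (2|9)^3 = +1]
  = -1    [(1|9) = 1]
Product: (-1)·(-1) = 1.

1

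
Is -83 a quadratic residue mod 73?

(-83/73)
  = (63/73)    [-83 ≡ 63 mod 73]
  = (73/63)    [QR: 73 ≡ 1 mod 4, sign kept]
  = (10/63)    [73 ≡ 10 mod 63]
  = (5/63)    [63 ≡ 7 mod 8 ⇒ (2/63) = +1]
  = (63/5)    [QR: 5 ≡ 1 mod 4, sign kept]
  = (3/5)    [63 ≡ 3 mod 5]
  = (5/3)    [QR: 5 ≡ 1 mod 4, sign kept]
  = (2/3)    [5 ≡ 2 mod 3]
  = -(1/3)    [3 ≡ 3 mod 8 ⇒ (2/3) = -1]
  = -1    [(1/3) = 1]
The Legendre symbol is -1, so x^2 ≡ -83 (mod 73) has no solution.

no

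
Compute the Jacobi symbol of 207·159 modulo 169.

1

By multiplicativity, (207·159/169) = (207/169)·(159/169).
First factor (207/169):
Reduce the numerator: 207 ≡ 38 (mod 169), so (207/169) = (38/169).
Factor out 2: 38 = 2·19. Since 169 ≡ 1 (mod 8), (2/169) = +1. Now have (19/169).
169 ≡ 1 (mod 4), so quadratic reciprocity gives (19/169) = (169/19). Reduce: 169 ≡ 17 (mod 19). Now have (17/19).
17 ≡ 1 (mod 4), so quadratic reciprocity gives (17/19) = (19/17). Reduce: 19 ≡ 2 (mod 17). Now have (2/17).
Factor out 2: 2 = 2. Since 17 ≡ 1 (mod 8), (2/17) = +1. Now have (1/17).
(1/17) = 1. Collecting the sign factors: 1.
Second factor (159/169):
169 ≡ 1 (mod 4), so quadratic reciprocity gives (159/169) = (169/159). Reduce: 169 ≡ 10 (mod 159). Now have (10/159).
Factor out 2: 10 = 2·5. Since 159 ≡ 7 (mod 8), (2/159) = +1. Now have (5/159).
5 ≡ 1 (mod 4), so quadratic reciprocity gives (5/159) = (159/5). Reduce: 159 ≡ 4 (mod 5). Now have (4/5).
Factor out 2: 4 = 2^2. Since 5 ≡ 5 (mod 8), (2/5) = -1, and (2/5)^2 = +1. Now have (1/5).
(1/5) = 1. Collecting the sign factors: 1.
Product: (1)·(1) = 1.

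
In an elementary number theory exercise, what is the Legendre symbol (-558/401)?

-1

(-558/401)
  = (558/401)    [401 ≡ 1 mod 4 ⇒ (-1/401) = +1]
  = (157/401)    [558 ≡ 157 mod 401]
  = (401/157)    [QR: 157 ≡ 1 mod 4, sign kept]
  = (87/157)    [401 ≡ 87 mod 157]
  = (157/87)    [QR: 157 ≡ 1 mod 4, sign kept]
  = (70/87)    [157 ≡ 70 mod 87]
  = (35/87)    [87 ≡ 7 mod 8 ⇒ (2/87) = +1]
  = -(87/35)    [QR: both ≡ 3 mod 4, sign flips]
  = -(17/35)    [87 ≡ 17 mod 35]
  = -(35/17)    [QR: 17 ≡ 1 mod 4, sign kept]
  = -(1/17)    [35 ≡ 1 mod 17]
  = -1    [(1/17) = 1]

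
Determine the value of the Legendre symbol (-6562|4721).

(-6562|4721)
  = (6562|4721)    [4721 ≡ 1 mod 4 ⇒ (-1|4721) = +1]
  = (1841|4721)    [6562 ≡ 1841 mod 4721]
  = (4721|1841)    [QR: 1841 ≡ 1 mod 4, sign kept]
  = (1039|1841)    [4721 ≡ 1039 mod 1841]
  = (1841|1039)    [QR: 1841 ≡ 1 mod 4, sign kept]
  = (802|1039)    [1841 ≡ 802 mod 1039]
  = (401|1039)    [1039 ≡ 7 mod 8 ⇒ (2|1039) = +1]
  = (1039|401)    [QR: 401 ≡ 1 mod 4, sign kept]
  = (237|401)    [1039 ≡ 237 mod 401]
  = (401|237)    [QR: 237 ≡ 1 mod 4, sign kept]
  = (164|237)    [401 ≡ 164 mod 237]
  = (41|237)    [237 ≡ 5 mod 8 ⇒ (2|237)^2 = +1]
  = (237|41)    [QR: 41 ≡ 1 mod 4, sign kept]
  = (32|41)    [237 ≡ 32 mod 41]
  = (1|41)    [41 ≡ 1 mod 8 ⇒ (2|41)^5 = +1]
  = 1    [(1|41) = 1]

1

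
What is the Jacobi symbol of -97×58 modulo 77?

-1

By multiplicativity, (-97·58/77) = (-97/77)·(58/77).
First factor (-97/77):
(-97/77)
  = (57/77)    [-97 ≡ 57 mod 77]
  = (77/57)    [QR: 57 ≡ 1 mod 4, sign kept]
  = (20/57)    [77 ≡ 20 mod 57]
  = (5/57)    [57 ≡ 1 mod 8 ⇒ (2/57)^2 = +1]
  = (57/5)    [QR: 5 ≡ 1 mod 4, sign kept]
  = (2/5)    [57 ≡ 2 mod 5]
  = -(1/5)    [5 ≡ 5 mod 8 ⇒ (2/5) = -1]
  = -1    [(1/5) = 1]
Second factor (58/77):
(58/77)
  = -(29/77)    [77 ≡ 5 mod 8 ⇒ (2/77) = -1]
  = -(77/29)    [QR: 29 ≡ 1 mod 4, sign kept]
  = -(19/29)    [77 ≡ 19 mod 29]
  = -(29/19)    [QR: 29 ≡ 1 mod 4, sign kept]
  = -(10/19)    [29 ≡ 10 mod 19]
  = (5/19)    [19 ≡ 3 mod 8 ⇒ (2/19) = -1]
  = (19/5)    [QR: 5 ≡ 1 mod 4, sign kept]
  = (4/5)    [19 ≡ 4 mod 5]
  = (1/5)    [5 ≡ 5 mod 8 ⇒ (2/5)^2 = +1]
  = 1    [(1/5) = 1]
Product: (-1)·(1) = -1.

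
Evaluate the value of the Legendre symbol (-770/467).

(-770/467)
  = (164/467)    [-770 ≡ 164 mod 467]
  = (41/467)    [467 ≡ 3 mod 8 ⇒ (2/467)^2 = +1]
  = (467/41)    [QR: 41 ≡ 1 mod 4, sign kept]
  = (16/41)    [467 ≡ 16 mod 41]
  = (1/41)    [41 ≡ 1 mod 8 ⇒ (2/41)^4 = +1]
  = 1    [(1/41) = 1]

1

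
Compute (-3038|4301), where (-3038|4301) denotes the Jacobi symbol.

1

(-3038|4301)
  = (3038|4301)    [4301 ≡ 1 mod 4 ⇒ (-1|4301) = +1]
  = -(1519|4301)    [4301 ≡ 5 mod 8 ⇒ (2|4301) = -1]
  = -(4301|1519)    [QR: 4301 ≡ 1 mod 4, sign kept]
  = -(1263|1519)    [4301 ≡ 1263 mod 1519]
  = (1519|1263)    [QR: both ≡ 3 mod 4, sign flips]
  = (256|1263)    [1519 ≡ 256 mod 1263]
  = (1|1263)    [1263 ≡ 7 mod 8 ⇒ (2|1263)^8 = +1]
  = 1    [(1|1263) = 1]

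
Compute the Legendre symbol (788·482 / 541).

1

By multiplicativity, (788·482 / 541) = (788 / 541)·(482 / 541).
First factor (788 / 541):
Reduce the numerator: 788 ≡ 247 (mod 541), so (788 / 541) = (247 / 541).
541 ≡ 1 (mod 4), so quadratic reciprocity gives (247 / 541) = (541 / 247). Reduce: 541 ≡ 47 (mod 247). Now have (47 / 247).
Both 47 ≡ 3 and 247 ≡ 3 (mod 4), so reciprocity gives (47 / 247) = -(247 / 47). Reduce: 247 ≡ 12 (mod 47). Now have -(12 / 47).
Factor out 2: 12 = 2^2·3. Since 47 ≡ 7 (mod 8), (2 / 47) = +1, and (2 / 47)^2 = +1. Now have -(3 / 47).
Both 3 ≡ 3 and 47 ≡ 3 (mod 4), so reciprocity gives (3 / 47) = -(47 / 3). Reduce: 47 ≡ 2 (mod 3). Now have (2 / 3).
Factor out 2: 2 = 2. Since 3 ≡ 3 (mod 8), (2 / 3) = -1. Now have -(1 / 3).
(1 / 3) = 1. Collecting the sign factors: -1.
Second factor (482 / 541):
Factor out 2: 482 = 2·241. Since 541 ≡ 5 (mod 8), (2 / 541) = -1. Now have -(241 / 541).
241 ≡ 1 (mod 4), so quadratic reciprocity gives (241 / 541) = (541 / 241). Reduce: 541 ≡ 59 (mod 241). Now have -(59 / 241).
241 ≡ 1 (mod 4), so quadratic reciprocity gives (59 / 241) = (241 / 59). Reduce: 241 ≡ 5 (mod 59). Now have -(5 / 59).
5 ≡ 1 (mod 4), so quadratic reciprocity gives (5 / 59) = (59 / 5). Reduce: 59 ≡ 4 (mod 5). Now have -(4 / 5).
Factor out 2: 4 = 2^2. Since 5 ≡ 5 (mod 8), (2 / 5) = -1, and (2 / 5)^2 = +1. Now have -(1 / 5).
(1 / 5) = 1. Collecting the sign factors: -1.
Product: (-1)·(-1) = 1.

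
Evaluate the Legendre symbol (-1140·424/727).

By multiplicativity, (-1140·424/727) = (-1140/727)·(424/727).
First factor (-1140/727):
(-1140/727)
  = (314/727)    [-1140 ≡ 314 mod 727]
  = (157/727)    [727 ≡ 7 mod 8 ⇒ (2/727) = +1]
  = (727/157)    [QR: 157 ≡ 1 mod 4, sign kept]
  = (99/157)    [727 ≡ 99 mod 157]
  = (157/99)    [QR: 157 ≡ 1 mod 4, sign kept]
  = (58/99)    [157 ≡ 58 mod 99]
  = -(29/99)    [99 ≡ 3 mod 8 ⇒ (2/99) = -1]
  = -(99/29)    [QR: 29 ≡ 1 mod 4, sign kept]
  = -(12/29)    [99 ≡ 12 mod 29]
  = -(3/29)    [29 ≡ 5 mod 8 ⇒ (2/29)^2 = +1]
  = -(29/3)    [QR: 29 ≡ 1 mod 4, sign kept]
  = -(2/3)    [29 ≡ 2 mod 3]
  = (1/3)    [3 ≡ 3 mod 8 ⇒ (2/3) = -1]
  = 1    [(1/3) = 1]
Second factor (424/727):
(424/727)
  = (53/727)    [727 ≡ 7 mod 8 ⇒ (2/727)^3 = +1]
  = (727/53)    [QR: 53 ≡ 1 mod 4, sign kept]
  = (38/53)    [727 ≡ 38 mod 53]
  = -(19/53)    [53 ≡ 5 mod 8 ⇒ (2/53) = -1]
  = -(53/19)    [QR: 53 ≡ 1 mod 4, sign kept]
  = -(15/19)    [53 ≡ 15 mod 19]
  = (19/15)    [QR: both ≡ 3 mod 4, sign flips]
  = (4/15)    [19 ≡ 4 mod 15]
  = (1/15)    [15 ≡ 7 mod 8 ⇒ (2/15)^2 = +1]
  = 1    [(1/15) = 1]
Product: (1)·(1) = 1.

1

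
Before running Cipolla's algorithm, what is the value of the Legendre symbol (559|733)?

1

(559|733)
  = (733|559)    [QR: 733 ≡ 1 mod 4, sign kept]
  = (174|559)    [733 ≡ 174 mod 559]
  = (87|559)    [559 ≡ 7 mod 8 ⇒ (2|559) = +1]
  = -(559|87)    [QR: both ≡ 3 mod 4, sign flips]
  = -(37|87)    [559 ≡ 37 mod 87]
  = -(87|37)    [QR: 37 ≡ 1 mod 4, sign kept]
  = -(13|37)    [87 ≡ 13 mod 37]
  = -(37|13)    [QR: 13 ≡ 1 mod 4, sign kept]
  = -(11|13)    [37 ≡ 11 mod 13]
  = -(13|11)    [QR: 13 ≡ 1 mod 4, sign kept]
  = -(2|11)    [13 ≡ 2 mod 11]
  = (1|11)    [11 ≡ 3 mod 8 ⇒ (2|11) = -1]
  = 1    [(1|11) = 1]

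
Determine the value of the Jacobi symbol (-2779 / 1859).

(-2779 / 1859)
  = (939 / 1859)    [-2779 ≡ 939 mod 1859]
  = -(1859 / 939)    [QR: both ≡ 3 mod 4, sign flips]
  = -(920 / 939)    [1859 ≡ 920 mod 939]
  = (115 / 939)    [939 ≡ 3 mod 8 ⇒ (2 / 939)^3 = -1]
  = -(939 / 115)    [QR: both ≡ 3 mod 4, sign flips]
  = -(19 / 115)    [939 ≡ 19 mod 115]
  = (115 / 19)    [QR: both ≡ 3 mod 4, sign flips]
  = (1 / 19)    [115 ≡ 1 mod 19]
  = 1    [(1 / 19) = 1]

1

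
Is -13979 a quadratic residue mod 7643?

(-13979/7643)
  = -(13979/7643)    [7643 ≡ 3 mod 4 ⇒ (-1/7643) = -1]
  = -(6336/7643)    [13979 ≡ 6336 mod 7643]
  = -(99/7643)    [7643 ≡ 3 mod 8 ⇒ (2/7643)^6 = +1]
  = (7643/99)    [QR: both ≡ 3 mod 4, sign flips]
  = (20/99)    [7643 ≡ 20 mod 99]
  = (5/99)    [99 ≡ 3 mod 8 ⇒ (2/99)^2 = +1]
  = (99/5)    [QR: 5 ≡ 1 mod 4, sign kept]
  = (4/5)    [99 ≡ 4 mod 5]
  = (1/5)    [5 ≡ 5 mod 8 ⇒ (2/5)^2 = +1]
  = 1    [(1/5) = 1]
(-13979/7643) = 1, and 7643 is prime, so -13979 is a quadratic residue mod 7643.

yes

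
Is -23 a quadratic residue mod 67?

(-23/67)
  = (44/67)    [-23 ≡ 44 mod 67]
  = (11/67)    [67 ≡ 3 mod 8 ⇒ (2/67)^2 = +1]
  = -(67/11)    [QR: both ≡ 3 mod 4, sign flips]
  = -(1/11)    [67 ≡ 1 mod 11]
  = -1    [(1/11) = 1]
(-23/67) = -1, and 67 is prime, so -23 is not a quadratic residue mod 67.

no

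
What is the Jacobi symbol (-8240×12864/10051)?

By multiplicativity, (-8240·12864/10051) = (-8240/10051)·(12864/10051).
First factor (-8240/10051):
(-8240/10051)
  = (1811/10051)    [-8240 ≡ 1811 mod 10051]
  = -(10051/1811)    [QR: both ≡ 3 mod 4, sign flips]
  = -(996/1811)    [10051 ≡ 996 mod 1811]
  = -(249/1811)    [1811 ≡ 3 mod 8 ⇒ (2/1811)^2 = +1]
  = -(1811/249)    [QR: 249 ≡ 1 mod 4, sign kept]
  = -(68/249)    [1811 ≡ 68 mod 249]
  = -(17/249)    [249 ≡ 1 mod 8 ⇒ (2/249)^2 = +1]
  = -(249/17)    [QR: 17 ≡ 1 mod 4, sign kept]
  = -(11/17)    [249 ≡ 11 mod 17]
  = -(17/11)    [QR: 17 ≡ 1 mod 4, sign kept]
  = -(6/11)    [17 ≡ 6 mod 11]
  = (3/11)    [11 ≡ 3 mod 8 ⇒ (2/11) = -1]
  = -(11/3)    [QR: both ≡ 3 mod 4, sign flips]
  = -(2/3)    [11 ≡ 2 mod 3]
  = (1/3)    [3 ≡ 3 mod 8 ⇒ (2/3) = -1]
  = 1    [(1/3) = 1]
Second factor (12864/10051):
(12864/10051)
  = (2813/10051)    [12864 ≡ 2813 mod 10051]
  = (10051/2813)    [QR: 2813 ≡ 1 mod 4, sign kept]
  = (1612/2813)    [10051 ≡ 1612 mod 2813]
  = (403/2813)    [2813 ≡ 5 mod 8 ⇒ (2/2813)^2 = +1]
  = (2813/403)    [QR: 2813 ≡ 1 mod 4, sign kept]
  = (395/403)    [2813 ≡ 395 mod 403]
  = -(403/395)    [QR: both ≡ 3 mod 4, sign flips]
  = -(8/395)    [403 ≡ 8 mod 395]
  = (1/395)    [395 ≡ 3 mod 8 ⇒ (2/395)^3 = -1]
  = 1    [(1/395) = 1]
Product: (1)·(1) = 1.

1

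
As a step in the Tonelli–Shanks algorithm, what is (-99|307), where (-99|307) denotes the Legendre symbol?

(-99|307)
  = (208|307)    [-99 ≡ 208 mod 307]
  = (13|307)    [307 ≡ 3 mod 8 ⇒ (2|307)^4 = +1]
  = (307|13)    [QR: 13 ≡ 1 mod 4, sign kept]
  = (8|13)    [307 ≡ 8 mod 13]
  = -(1|13)    [13 ≡ 5 mod 8 ⇒ (2|13)^3 = -1]
  = -1    [(1|13) = 1]

-1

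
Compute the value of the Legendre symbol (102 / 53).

(102 / 53)
  = (49 / 53)    [102 ≡ 49 mod 53]
  = (53 / 49)    [QR: 49 ≡ 1 mod 4, sign kept]
  = (4 / 49)    [53 ≡ 4 mod 49]
  = (1 / 49)    [49 ≡ 1 mod 8 ⇒ (2 / 49)^2 = +1]
  = 1    [(1 / 49) = 1]

1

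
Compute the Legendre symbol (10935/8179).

Reduce the numerator: 10935 ≡ 2756 (mod 8179), so (10935/8179) = (2756/8179).
Factor out 2: 2756 = 2^2·689. Since 8179 ≡ 3 (mod 8), (2/8179) = -1, and (2/8179)^2 = +1. Now have (689/8179).
689 ≡ 1 (mod 4), so quadratic reciprocity gives (689/8179) = (8179/689). Reduce: 8179 ≡ 600 (mod 689). Now have (600/689).
Factor out 2: 600 = 2^3·75. Since 689 ≡ 1 (mod 8), (2/689) = +1, and (2/689)^3 = +1. Now have (75/689).
689 ≡ 1 (mod 4), so quadratic reciprocity gives (75/689) = (689/75). Reduce: 689 ≡ 14 (mod 75). Now have (14/75).
Factor out 2: 14 = 2·7. Since 75 ≡ 3 (mod 8), (2/75) = -1. Now have -(7/75).
Both 7 ≡ 3 and 75 ≡ 3 (mod 4), so reciprocity gives (7/75) = -(75/7). Reduce: 75 ≡ 5 (mod 7). Now have (5/7).
5 ≡ 1 (mod 4), so quadratic reciprocity gives (5/7) = (7/5). Reduce: 7 ≡ 2 (mod 5). Now have (2/5).
Factor out 2: 2 = 2. Since 5 ≡ 5 (mod 8), (2/5) = -1. Now have -(1/5).
(1/5) = 1. Collecting the sign factors: -1.

-1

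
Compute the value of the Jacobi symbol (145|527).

-1

145 ≡ 1 (mod 4), so quadratic reciprocity gives (145|527) = (527|145). Reduce: 527 ≡ 92 (mod 145). Now have (92|145).
Factor out 2: 92 = 2^2·23. Since 145 ≡ 1 (mod 8), (2|145) = +1, and (2|145)^2 = +1. Now have (23|145).
145 ≡ 1 (mod 4), so quadratic reciprocity gives (23|145) = (145|23). Reduce: 145 ≡ 7 (mod 23). Now have (7|23).
Both 7 ≡ 3 and 23 ≡ 3 (mod 4), so reciprocity gives (7|23) = -(23|7). Reduce: 23 ≡ 2 (mod 7). Now have -(2|7).
Factor out 2: 2 = 2. Since 7 ≡ 7 (mod 8), (2|7) = +1. Now have -(1|7).
(1|7) = 1. Collecting the sign factors: -1.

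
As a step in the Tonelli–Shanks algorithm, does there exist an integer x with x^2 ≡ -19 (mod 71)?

Pull out -1: (-19/71) = (-1/71)·(19/71). Since 71 ≡ 3 (mod 4), (-1/71) = -1. Now have -(19/71).
Both 19 ≡ 3 and 71 ≡ 3 (mod 4), so reciprocity gives (19/71) = -(71/19). Reduce: 71 ≡ 14 (mod 19). Now have (14/19).
Factor out 2: 14 = 2·7. Since 19 ≡ 3 (mod 8), (2/19) = -1. Now have -(7/19).
Both 7 ≡ 3 and 19 ≡ 3 (mod 4), so reciprocity gives (7/19) = -(19/7). Reduce: 19 ≡ 5 (mod 7). Now have (5/7).
5 ≡ 1 (mod 4), so quadratic reciprocity gives (5/7) = (7/5). Reduce: 7 ≡ 2 (mod 5). Now have (2/5).
Factor out 2: 2 = 2. Since 5 ≡ 5 (mod 8), (2/5) = -1. Now have -(1/5).
(1/5) = 1. Collecting the sign factors: -1.
(-19/71) = -1, and 71 is prime, so -19 is not a quadratic residue mod 71.

no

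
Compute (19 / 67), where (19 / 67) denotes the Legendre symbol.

(19 / 67)
  = -(67 / 19)    [QR: both ≡ 3 mod 4, sign flips]
  = -(10 / 19)    [67 ≡ 10 mod 19]
  = (5 / 19)    [19 ≡ 3 mod 8 ⇒ (2 / 19) = -1]
  = (19 / 5)    [QR: 5 ≡ 1 mod 4, sign kept]
  = (4 / 5)    [19 ≡ 4 mod 5]
  = (1 / 5)    [5 ≡ 5 mod 8 ⇒ (2 / 5)^2 = +1]
  = 1    [(1 / 5) = 1]

1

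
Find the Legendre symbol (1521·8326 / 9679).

By multiplicativity, (1521·8326 / 9679) = (1521 / 9679)·(8326 / 9679).
First factor (1521 / 9679):
(1521 / 9679)
  = (9679 / 1521)    [QR: 1521 ≡ 1 mod 4, sign kept]
  = (553 / 1521)    [9679 ≡ 553 mod 1521]
  = (1521 / 553)    [QR: 553 ≡ 1 mod 4, sign kept]
  = (415 / 553)    [1521 ≡ 415 mod 553]
  = (553 / 415)    [QR: 553 ≡ 1 mod 4, sign kept]
  = (138 / 415)    [553 ≡ 138 mod 415]
  = (69 / 415)    [415 ≡ 7 mod 8 ⇒ (2 / 415) = +1]
  = (415 / 69)    [QR: 69 ≡ 1 mod 4, sign kept]
  = (1 / 69)    [415 ≡ 1 mod 69]
  = 1    [(1 / 69) = 1]
Second factor (8326 / 9679):
(8326 / 9679)
  = (4163 / 9679)    [9679 ≡ 7 mod 8 ⇒ (2 / 9679) = +1]
  = -(9679 / 4163)    [QR: both ≡ 3 mod 4, sign flips]
  = -(1353 / 4163)    [9679 ≡ 1353 mod 4163]
  = -(4163 / 1353)    [QR: 1353 ≡ 1 mod 4, sign kept]
  = -(104 / 1353)    [4163 ≡ 104 mod 1353]
  = -(13 / 1353)    [1353 ≡ 1 mod 8 ⇒ (2 / 1353)^3 = +1]
  = -(1353 / 13)    [QR: 13 ≡ 1 mod 4, sign kept]
  = -(1 / 13)    [1353 ≡ 1 mod 13]
  = -1    [(1 / 13) = 1]
Product: (1)·(-1) = -1.

-1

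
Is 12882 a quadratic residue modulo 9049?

Reduce the numerator: 12882 ≡ 3833 (mod 9049), so (12882/9049) = (3833/9049).
3833 ≡ 1 (mod 4), so quadratic reciprocity gives (3833/9049) = (9049/3833). Reduce: 9049 ≡ 1383 (mod 3833). Now have (1383/3833).
3833 ≡ 1 (mod 4), so quadratic reciprocity gives (1383/3833) = (3833/1383). Reduce: 3833 ≡ 1067 (mod 1383). Now have (1067/1383).
Both 1067 ≡ 3 and 1383 ≡ 3 (mod 4), so reciprocity gives (1067/1383) = -(1383/1067). Reduce: 1383 ≡ 316 (mod 1067). Now have -(316/1067).
Factor out 2: 316 = 2^2·79. Since 1067 ≡ 3 (mod 8), (2/1067) = -1, and (2/1067)^2 = +1. Now have -(79/1067).
Both 79 ≡ 3 and 1067 ≡ 3 (mod 4), so reciprocity gives (79/1067) = -(1067/79). Reduce: 1067 ≡ 40 (mod 79). Now have (40/79).
Factor out 2: 40 = 2^3·5. Since 79 ≡ 7 (mod 8), (2/79) = +1, and (2/79)^3 = +1. Now have (5/79).
5 ≡ 1 (mod 4), so quadratic reciprocity gives (5/79) = (79/5). Reduce: 79 ≡ 4 (mod 5). Now have (4/5).
Factor out 2: 4 = 2^2. Since 5 ≡ 5 (mod 8), (2/5) = -1, and (2/5)^2 = +1. Now have (1/5).
(1/5) = 1. Collecting the sign factors: 1.
The Legendre symbol is 1, so x^2 ≡ 12882 (mod 9049) has solution.

yes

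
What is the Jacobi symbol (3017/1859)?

1

Reduce the numerator: 3017 ≡ 1158 (mod 1859), so (3017/1859) = (1158/1859).
Factor out 2: 1158 = 2·579. Since 1859 ≡ 3 (mod 8), (2/1859) = -1. Now have -(579/1859).
Both 579 ≡ 3 and 1859 ≡ 3 (mod 4), so reciprocity gives (579/1859) = -(1859/579). Reduce: 1859 ≡ 122 (mod 579). Now have (122/579).
Factor out 2: 122 = 2·61. Since 579 ≡ 3 (mod 8), (2/579) = -1. Now have -(61/579).
61 ≡ 1 (mod 4), so quadratic reciprocity gives (61/579) = (579/61). Reduce: 579 ≡ 30 (mod 61). Now have -(30/61).
Factor out 2: 30 = 2·15. Since 61 ≡ 5 (mod 8), (2/61) = -1. Now have (15/61).
61 ≡ 1 (mod 4), so quadratic reciprocity gives (15/61) = (61/15). Reduce: 61 ≡ 1 (mod 15). Now have (1/15).
(1/15) = 1. Collecting the sign factors: 1.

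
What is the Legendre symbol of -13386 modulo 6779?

(-13386/6779)
  = (172/6779)    [-13386 ≡ 172 mod 6779]
  = (43/6779)    [6779 ≡ 3 mod 8 ⇒ (2/6779)^2 = +1]
  = -(6779/43)    [QR: both ≡ 3 mod 4, sign flips]
  = -(28/43)    [6779 ≡ 28 mod 43]
  = -(7/43)    [43 ≡ 3 mod 8 ⇒ (2/43)^2 = +1]
  = (43/7)    [QR: both ≡ 3 mod 4, sign flips]
  = (1/7)    [43 ≡ 1 mod 7]
  = 1    [(1/7) = 1]

1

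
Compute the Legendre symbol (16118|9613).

(16118|9613)
  = (6505|9613)    [16118 ≡ 6505 mod 9613]
  = (9613|6505)    [QR: 6505 ≡ 1 mod 4, sign kept]
  = (3108|6505)    [9613 ≡ 3108 mod 6505]
  = (777|6505)    [6505 ≡ 1 mod 8 ⇒ (2|6505)^2 = +1]
  = (6505|777)    [QR: 777 ≡ 1 mod 4, sign kept]
  = (289|777)    [6505 ≡ 289 mod 777]
  = (777|289)    [QR: 289 ≡ 1 mod 4, sign kept]
  = (199|289)    [777 ≡ 199 mod 289]
  = (289|199)    [QR: 289 ≡ 1 mod 4, sign kept]
  = (90|199)    [289 ≡ 90 mod 199]
  = (45|199)    [199 ≡ 7 mod 8 ⇒ (2|199) = +1]
  = (199|45)    [QR: 45 ≡ 1 mod 4, sign kept]
  = (19|45)    [199 ≡ 19 mod 45]
  = (45|19)    [QR: 45 ≡ 1 mod 4, sign kept]
  = (7|19)    [45 ≡ 7 mod 19]
  = -(19|7)    [QR: both ≡ 3 mod 4, sign flips]
  = -(5|7)    [19 ≡ 5 mod 7]
  = -(7|5)    [QR: 5 ≡ 1 mod 4, sign kept]
  = -(2|5)    [7 ≡ 2 mod 5]
  = (1|5)    [5 ≡ 5 mod 8 ⇒ (2|5) = -1]
  = 1    [(1|5) = 1]

1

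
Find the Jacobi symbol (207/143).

(207/143)
  = (64/143)    [207 ≡ 64 mod 143]
  = (1/143)    [143 ≡ 7 mod 8 ⇒ (2/143)^6 = +1]
  = 1    [(1/143) = 1]

1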